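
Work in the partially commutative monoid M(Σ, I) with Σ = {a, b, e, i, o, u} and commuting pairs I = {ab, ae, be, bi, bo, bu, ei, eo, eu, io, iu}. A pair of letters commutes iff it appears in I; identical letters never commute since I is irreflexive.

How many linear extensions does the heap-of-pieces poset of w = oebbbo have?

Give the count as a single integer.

60

0(o) covers ∅
1(e) covers ∅
2(b) covers ∅
3(b) covers 2:b
4(b) covers 3:b
5(o) covers 0:o
floor of heap: 0:o, 1:e, 2:b
completions by unplaced set U, small U first (add the entries for U minus each lowest piece of U):
  |U|=1: {1}:1  {4}:1  {5}:1
  |U|=2: {0,5}:1  {1,4}:2  {1,5}:2  {3,4}:1  {4,5}:2
  |U|=3: {0,1,5}:3  {0,4,5}:3  {1,3,4}:3  {1,4,5}:6  {2,3,4}:1  {3,4,5}:3
  |U|=4: {0,1,4,5}:12  {0,3,4,5}:6  {1,2,3,4}:4  {1,3,4,5}:12  {2,3,4,5}:4
  start at 0(o): 20
  start at 1(e): 10
  start at 2(b): 30
sum over floor = 60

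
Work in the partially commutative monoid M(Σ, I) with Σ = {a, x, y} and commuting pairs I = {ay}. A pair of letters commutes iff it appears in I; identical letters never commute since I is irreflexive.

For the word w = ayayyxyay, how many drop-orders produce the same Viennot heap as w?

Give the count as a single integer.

30

drop 0:a onto floor
drop 1:y onto floor
drop 2:a onto {0:a}
drop 3:y onto {1:y}
drop 4:y onto {3:y}
drop 5:x onto {2:a, 4:y}
drop 6:y onto {5:x}
drop 7:a onto {5:x}
drop 8:y onto {6:y}
ground layer = {0:a, 1:y}
drop-orders for the pieces not yet dropped (sum over which currently-grounded one goes next):
  1 to go: {7} 1  {8} 1
  2 to go: {6,8} 1  {7,8} 2
  3 to go: {6,7,8} 3
  4 to go: {5,6,7,8} 3
  5 to go: {2,5,6,7,8} 3  {4,5,6,7,8} 3
  6 to go: {0,2,5,6,7,8} 3  {2,4,5,6,7,8} 6  {3,4,5,6,7,8} 3
  7 to go: {0,2,4,5,6,7,8} 9  {1,3,4,5,6,7,8} 3  {2,3,4,5,6,7,8} 9
  if 0:a drops first: 12 orders
  if 1:y drops first: 18 orders
heap linearizations: 30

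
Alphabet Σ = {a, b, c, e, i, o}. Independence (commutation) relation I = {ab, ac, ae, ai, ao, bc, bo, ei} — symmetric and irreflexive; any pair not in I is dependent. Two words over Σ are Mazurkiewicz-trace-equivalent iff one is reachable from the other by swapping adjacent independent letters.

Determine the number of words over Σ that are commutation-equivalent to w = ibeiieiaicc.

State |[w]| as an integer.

drop 0:i onto floor
drop 1:b onto {0:i}
drop 2:e onto {1:b}
drop 3:i onto {1:b}
drop 4:i onto {3:i}
drop 5:e onto {2:e}
drop 6:i onto {4:i}
drop 7:a onto floor
drop 8:i onto {6:i}
drop 9:c onto {5:e, 8:i}
drop 10:c onto {9:c}
ground layer = {0:i, 7:a}
drop-orders for the pieces not yet dropped (sum over which currently-grounded one goes next):
  1 to go: {7} 1  {10} 1
  2 to go: {7,10} 2  {9,10} 1
  3 to go: {5,9,10} 1  {7,9,10} 3  {8,9,10} 1
  4 to go: {2,5,9,10} 1  {5,7,9,10} 4  {5,8,9,10} 2  {6,8,9,10} 1  {7,8,9,10} 4
  5 to go: {2,5,7,9,10} 5  {2,5,8,9,10} 3  {4,6,8,9,10} 1  {5,6,8,9,10} 3  {5,7,8,9,10} 10  {6,7,8,9,10} 5
  6 to go: {2,5,6,8,9,10} 6  {2,5,7,8,9,10} 18  {3,4,6,8,9,10} 1  {4,5,6,8,9,10} 4  {4,6,7,8,9,10} 6  {5,6,7,8,9,10} 18
  7 to go: {2,4,5,6,8,9,10} 10  {2,5,6,7,8,9,10} 42  {3,4,5,6,8,9,10} 5  {3,4,6,7,8,9,10} 7  {4,5,6,7,8,9,10} 28
  8 to go: {2,3,4,5,6,8,9,10} 15  {2,4,5,6,7,8,9,10} 80  {3,4,5,6,7,8,9,10} 40
  9 to go: {1,2,3,4,5,6,8,9,10} 15  {2,3,4,5,6,7,8,9,10} 135
  if 0:i drops first: 150 orders
  if 7:a drops first: 15 orders
heap linearizations: 165

165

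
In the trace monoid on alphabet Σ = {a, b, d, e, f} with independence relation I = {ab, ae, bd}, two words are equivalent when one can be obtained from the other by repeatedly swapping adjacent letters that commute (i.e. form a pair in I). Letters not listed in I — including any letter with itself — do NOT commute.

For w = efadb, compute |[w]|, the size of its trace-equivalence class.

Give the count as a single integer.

piece 0:e — minimal
piece 1:f rests on {0:e}
piece 2:a rests on {1:f}
piece 3:d rests on {2:a}
piece 4:b rests on {1:f}
minimal pieces: {0:e}
ways to finish when only these pieces remain (= sum over removing one remaining piece with nothing left below it):
  1 left: {3}→1  {4}→1
  2 left: {2,3}→1  {3,4}→2
  3 left: {2,3,4}→3
  placing 0:e first → 3 extensions

3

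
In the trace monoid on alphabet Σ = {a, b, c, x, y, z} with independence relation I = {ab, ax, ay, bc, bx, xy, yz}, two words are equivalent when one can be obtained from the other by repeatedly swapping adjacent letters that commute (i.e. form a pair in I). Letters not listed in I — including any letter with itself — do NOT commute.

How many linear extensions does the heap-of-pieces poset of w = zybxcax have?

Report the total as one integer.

28

piece 0:z — minimal
piece 1:y — minimal
piece 2:b rests on {0:z, 1:y}
piece 3:x rests on {0:z}
piece 4:c rests on {1:y, 3:x}
piece 5:a rests on {4:c}
piece 6:x rests on {4:c}
minimal pieces: {0:z, 1:y}
ways to finish when only these pieces remain (= sum over removing one remaining piece with nothing left below it):
  1 left: {2}→1  {5}→1  {6}→1
  2 left: {2,5}→2  {2,6}→2  {5,6}→2
  3 left: {2,5,6}→6  {4,5,6}→2
  4 left: {2,4,5,6}→8  {3,4,5,6}→2
  5 left: {1,2,4,5,6}→8  {2,3,4,5,6}→10
  placing 0:z first → 18 extensions
  placing 1:y first → 10 extensions
total linear extensions = 28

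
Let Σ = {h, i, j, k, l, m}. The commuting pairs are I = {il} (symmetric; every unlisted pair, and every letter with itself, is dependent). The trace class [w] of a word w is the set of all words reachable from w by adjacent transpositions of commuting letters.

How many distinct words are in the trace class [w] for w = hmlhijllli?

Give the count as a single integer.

4

piece 0:h — minimal
piece 1:m rests on {0:h}
piece 2:l rests on {1:m}
piece 3:h rests on {2:l}
piece 4:i rests on {3:h}
piece 5:j rests on {4:i}
piece 6:l rests on {5:j}
piece 7:l rests on {6:l}
piece 8:l rests on {7:l}
piece 9:i rests on {5:j}
minimal pieces: {0:h}
ways to finish when only these pieces remain (= sum over removing one remaining piece with nothing left below it):
  1 left: {8}→1  {9}→1
  2 left: {7,8}→1  {8,9}→2
  3 left: {6,7,8}→1  {7,8,9}→3
  4 left: {6,7,8,9}→4
  5 left: {5,6,7,8,9}→4
  6 left: {4,5,6,7,8,9}→4
  7 left: {3,4,5,6,7,8,9}→4
  8 left: {2,3,4,5,6,7,8,9}→4
  placing 0:h first → 4 extensions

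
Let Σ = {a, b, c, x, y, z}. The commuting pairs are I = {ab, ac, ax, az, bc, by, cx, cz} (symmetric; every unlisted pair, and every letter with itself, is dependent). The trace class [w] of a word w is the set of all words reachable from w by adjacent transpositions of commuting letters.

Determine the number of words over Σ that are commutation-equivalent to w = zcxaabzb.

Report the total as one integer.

168

piece 0:z — minimal
piece 1:c — minimal
piece 2:x rests on {0:z}
piece 3:a — minimal
piece 4:a rests on {3:a}
piece 5:b rests on {2:x}
piece 6:z rests on {5:b}
piece 7:b rests on {6:z}
minimal pieces: {0:z, 1:c, 3:a}
ways to finish when only these pieces remain (= sum over removing one remaining piece with nothing left below it):
  1 left: {1}→1  {4}→1  {7}→1
  2 left: {1,4}→2  {1,7}→2  {3,4}→1  {4,7}→2  {6,7}→1
  3 left: {1,3,4}→3  {1,4,7}→6  {1,6,7}→3  {3,4,7}→3  {4,6,7}→3  {5,6,7}→1
  4 left: {1,3,4,7}→12  {1,4,6,7}→12  {1,5,6,7}→4  {2,5,6,7}→1  {3,4,6,7}→6  {4,5,6,7}→4
  5 left: {0,2,5,6,7}→1  {1,2,5,6,7}→5  {1,3,4,6,7}→30  {1,4,5,6,7}→20  {2,4,5,6,7}→5  {3,4,5,6,7}→10
  6 left: {0,1,2,5,6,7}→6  {0,2,4,5,6,7}→6  {1,2,4,5,6,7}→30  {1,3,4,5,6,7}→60  {2,3,4,5,6,7}→15
  placing 0:z first → 105 extensions
  placing 1:c first → 21 extensions
  placing 3:a first → 42 extensions
total linear extensions = 168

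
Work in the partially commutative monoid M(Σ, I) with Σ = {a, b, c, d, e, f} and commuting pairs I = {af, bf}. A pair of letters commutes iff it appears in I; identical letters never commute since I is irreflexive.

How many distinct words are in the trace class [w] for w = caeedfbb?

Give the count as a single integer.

3

#0=c has no predecessor
#1=a depends on [0:c]
#2=e depends on [1:a]
#3=e depends on [2:e]
#4=d depends on [3:e]
#5=f depends on [4:d]
#6=b depends on [4:d]
#7=b depends on [6:b]
sources: [0:c]
N(rest) = Σ N(rest − s) over sources s of rest; N(one piece) = 1:
  size 1 → [5]=1  [7]=1
  size 2 → [5,7]=2  [6,7]=1
  size 3 → [5,6,7]=3
  size 4 → [4,5,6,7]=3
  size 5 → [3,4,5,6,7]=3
  size 6 → [2,3,4,5,6,7]=3
  first=0(c) contributes 3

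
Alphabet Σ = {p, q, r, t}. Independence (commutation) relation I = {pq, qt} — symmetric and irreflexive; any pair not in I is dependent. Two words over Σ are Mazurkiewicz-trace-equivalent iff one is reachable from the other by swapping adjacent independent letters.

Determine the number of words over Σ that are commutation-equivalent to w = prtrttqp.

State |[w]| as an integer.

0(p) covers ∅
1(r) covers 0:p
2(t) covers 1:r
3(r) covers 2:t
4(t) covers 3:r
5(t) covers 4:t
6(q) covers 3:r
7(p) covers 5:t
floor of heap: 0:p
completions by unplaced set U, small U first (add the entries for U minus each lowest piece of U):
  |U|=1: {6}:1  {7}:1
  |U|=2: {5,7}:1  {6,7}:2
  |U|=3: {4,5,7}:1  {5,6,7}:3
  |U|=4: {4,5,6,7}:4
  |U|=5: {3,4,5,6,7}:4
  |U|=6: {2,3,4,5,6,7}:4
  start at 0(p): 4

4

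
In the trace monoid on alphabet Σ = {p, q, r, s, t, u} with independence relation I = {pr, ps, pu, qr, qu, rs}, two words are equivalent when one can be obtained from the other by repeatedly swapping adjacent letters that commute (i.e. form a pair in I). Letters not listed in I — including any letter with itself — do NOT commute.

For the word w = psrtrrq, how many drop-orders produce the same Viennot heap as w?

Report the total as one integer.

18

piece 0:p — minimal
piece 1:s — minimal
piece 2:r — minimal
piece 3:t rests on {0:p, 1:s, 2:r}
piece 4:r rests on {3:t}
piece 5:r rests on {4:r}
piece 6:q rests on {3:t}
minimal pieces: {0:p, 1:s, 2:r}
ways to finish when only these pieces remain (= sum over removing one remaining piece with nothing left below it):
  1 left: {5}→1  {6}→1
  2 left: {4,5}→1  {5,6}→2
  3 left: {4,5,6}→3
  4 left: {3,4,5,6}→3
  5 left: {0,3,4,5,6}→3  {1,3,4,5,6}→3  {2,3,4,5,6}→3
  placing 0:p first → 6 extensions
  placing 1:s first → 6 extensions
  placing 2:r first → 6 extensions
total linear extensions = 18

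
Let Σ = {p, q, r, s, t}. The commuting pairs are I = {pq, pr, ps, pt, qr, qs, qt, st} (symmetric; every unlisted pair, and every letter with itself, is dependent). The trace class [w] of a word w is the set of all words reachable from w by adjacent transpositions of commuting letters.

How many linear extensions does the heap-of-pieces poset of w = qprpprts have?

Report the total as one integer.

#0=q has no predecessor
#1=p has no predecessor
#2=r has no predecessor
#3=p depends on [1:p]
#4=p depends on [3:p]
#5=r depends on [2:r]
#6=t depends on [5:r]
#7=s depends on [5:r]
sources: [0:q, 1:p, 2:r]
N(rest) = Σ N(rest − s) over sources s of rest; N(one piece) = 1:
  size 1 → [0]=1  [4]=1  [6]=1  [7]=1
  size 2 → [0,4]=2  [0,6]=2  [0,7]=2  [3,4]=1  [4,6]=2  [4,7]=2  [6,7]=2
  size 3 → [0,3,4]=3  [0,4,6]=6  [0,4,7]=6  [0,6,7]=6  [1,3,4]=1  [3,4,6]=3  [3,4,7]=3  [4,6,7]=6  [5,6,7]=2
  size 4 → [0,1,3,4]=4  [0,3,4,6]=12  [0,3,4,7]=12  [0,4,6,7]=24  [0,5,6,7]=8  [1,3,4,6]=4  [1,3,4,7]=4  [2,5,6,7]=2  [3,4,6,7]=12  [4,5,6,7]=8
  size 5 → [0,1,3,4,6]=20  [0,1,3,4,7]=20  [0,2,5,6,7]=10  [0,3,4,6,7]=60  [0,4,5,6,7]=40  [1,3,4,6,7]=20  [2,4,5,6,7]=10  [3,4,5,6,7]=20
  size 6 → [0,1,3,4,6,7]=120  [0,2,4,5,6,7]=60  [0,3,4,5,6,7]=120  [1,3,4,5,6,7]=40  [2,3,4,5,6,7]=30
  first=0(q) contributes 70
  first=1(p) contributes 210
  first=2(r) contributes 280
|[w]| = 560

560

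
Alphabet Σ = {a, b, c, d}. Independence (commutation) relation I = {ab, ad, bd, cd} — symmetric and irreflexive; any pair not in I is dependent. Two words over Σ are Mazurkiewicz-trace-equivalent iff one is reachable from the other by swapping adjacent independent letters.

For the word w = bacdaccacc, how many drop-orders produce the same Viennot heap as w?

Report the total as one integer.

piece 0:b — minimal
piece 1:a — minimal
piece 2:c rests on {0:b, 1:a}
piece 3:d — minimal
piece 4:a rests on {2:c}
piece 5:c rests on {4:a}
piece 6:c rests on {5:c}
piece 7:a rests on {6:c}
piece 8:c rests on {7:a}
piece 9:c rests on {8:c}
minimal pieces: {0:b, 1:a, 3:d}
ways to finish when only these pieces remain (= sum over removing one remaining piece with nothing left below it):
  1 left: {3}→1  {9}→1
  2 left: {3,9}→2  {8,9}→1
  3 left: {3,8,9}→3  {7,8,9}→1
  4 left: {3,7,8,9}→4  {6,7,8,9}→1
  5 left: {3,6,7,8,9}→5  {5,6,7,8,9}→1
  6 left: {3,5,6,7,8,9}→6  {4,5,6,7,8,9}→1
  7 left: {2,4,5,6,7,8,9}→1  {3,4,5,6,7,8,9}→7
  8 left: {0,2,4,5,6,7,8,9}→1  {1,2,4,5,6,7,8,9}→1  {2,3,4,5,6,7,8,9}→8
  placing 0:b first → 9 extensions
  placing 1:a first → 9 extensions
  placing 3:d first → 2 extensions
total linear extensions = 20

20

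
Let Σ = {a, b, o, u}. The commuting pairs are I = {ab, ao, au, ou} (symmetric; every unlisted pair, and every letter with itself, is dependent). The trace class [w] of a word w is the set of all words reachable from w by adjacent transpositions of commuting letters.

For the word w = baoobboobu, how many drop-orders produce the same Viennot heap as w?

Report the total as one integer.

10

0(b) covers ∅
1(a) covers ∅
2(o) covers 0:b
3(o) covers 2:o
4(b) covers 3:o
5(b) covers 4:b
6(o) covers 5:b
7(o) covers 6:o
8(b) covers 7:o
9(u) covers 8:b
floor of heap: 0:b, 1:a
completions by unplaced set U, small U first (add the entries for U minus each lowest piece of U):
  |U|=1: {1}:1  {9}:1
  |U|=2: {1,9}:2  {8,9}:1
  |U|=3: {1,8,9}:3  {7,8,9}:1
  |U|=4: {1,7,8,9}:4  {6,7,8,9}:1
  |U|=5: {1,6,7,8,9}:5  {5,6,7,8,9}:1
  |U|=6: {1,5,6,7,8,9}:6  {4,5,6,7,8,9}:1
  |U|=7: {1,4,5,6,7,8,9}:7  {3,4,5,6,7,8,9}:1
  |U|=8: {1,3,4,5,6,7,8,9}:8  {2,3,4,5,6,7,8,9}:1
  start at 0(b): 9
  start at 1(a): 1
sum over floor = 10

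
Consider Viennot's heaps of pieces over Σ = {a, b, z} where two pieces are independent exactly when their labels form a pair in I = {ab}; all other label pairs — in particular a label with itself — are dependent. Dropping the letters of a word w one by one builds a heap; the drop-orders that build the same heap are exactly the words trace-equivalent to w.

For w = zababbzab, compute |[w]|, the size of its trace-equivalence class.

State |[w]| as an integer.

20

#0=z has no predecessor
#1=a depends on [0:z]
#2=b depends on [0:z]
#3=a depends on [1:a]
#4=b depends on [2:b]
#5=b depends on [4:b]
#6=z depends on [3:a, 5:b]
#7=a depends on [6:z]
#8=b depends on [6:z]
sources: [0:z]
N(rest) = Σ N(rest − s) over sources s of rest; N(one piece) = 1:
  size 1 → [7]=1  [8]=1
  size 2 → [7,8]=2
  size 3 → [6,7,8]=2
  size 4 → [3,6,7,8]=2  [5,6,7,8]=2
  size 5 → [1,3,6,7,8]=2  [3,5,6,7,8]=4  [4,5,6,7,8]=2
  size 6 → [1,3,5,6,7,8]=6  [2,4,5,6,7,8]=2  [3,4,5,6,7,8]=6
  size 7 → [1,3,4,5,6,7,8]=12  [2,3,4,5,6,7,8]=8
  first=0(z) contributes 20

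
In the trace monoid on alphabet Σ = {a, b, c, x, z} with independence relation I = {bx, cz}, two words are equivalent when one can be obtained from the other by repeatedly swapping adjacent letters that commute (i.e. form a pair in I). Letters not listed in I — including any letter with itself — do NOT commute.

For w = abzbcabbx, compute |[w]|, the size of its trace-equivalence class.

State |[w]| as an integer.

#0=a has no predecessor
#1=b depends on [0:a]
#2=z depends on [1:b]
#3=b depends on [2:z]
#4=c depends on [3:b]
#5=a depends on [4:c]
#6=b depends on [5:a]
#7=b depends on [6:b]
#8=x depends on [5:a]
sources: [0:a]
N(rest) = Σ N(rest − s) over sources s of rest; N(one piece) = 1:
  size 1 → [7]=1  [8]=1
  size 2 → [6,7]=1  [7,8]=2
  size 3 → [6,7,8]=3
  size 4 → [5,6,7,8]=3
  size 5 → [4,5,6,7,8]=3
  size 6 → [3,4,5,6,7,8]=3
  size 7 → [2,3,4,5,6,7,8]=3
  first=0(a) contributes 3

3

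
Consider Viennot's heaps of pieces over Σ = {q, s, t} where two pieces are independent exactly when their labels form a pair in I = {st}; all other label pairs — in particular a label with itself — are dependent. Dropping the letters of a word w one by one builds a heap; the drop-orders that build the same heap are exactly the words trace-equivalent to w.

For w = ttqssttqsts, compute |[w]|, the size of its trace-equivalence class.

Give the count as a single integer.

18

#0=t has no predecessor
#1=t depends on [0:t]
#2=q depends on [1:t]
#3=s depends on [2:q]
#4=s depends on [3:s]
#5=t depends on [2:q]
#6=t depends on [5:t]
#7=q depends on [4:s, 6:t]
#8=s depends on [7:q]
#9=t depends on [7:q]
#10=s depends on [8:s]
sources: [0:t]
N(rest) = Σ N(rest − s) over sources s of rest; N(one piece) = 1:
  size 1 → [9]=1  [10]=1
  size 2 → [8,10]=1  [9,10]=2
  size 3 → [8,9,10]=3
  size 4 → [7,8,9,10]=3
  size 5 → [4,7,8,9,10]=3  [6,7,8,9,10]=3
  size 6 → [3,4,7,8,9,10]=3  [4,6,7,8,9,10]=6  [5,6,7,8,9,10]=3
  size 7 → [3,4,6,7,8,9,10]=9  [4,5,6,7,8,9,10]=9
  size 8 → [3,4,5,6,7,8,9,10]=18
  size 9 → [2,3,4,5,6,7,8,9,10]=18
  first=0(t) contributes 18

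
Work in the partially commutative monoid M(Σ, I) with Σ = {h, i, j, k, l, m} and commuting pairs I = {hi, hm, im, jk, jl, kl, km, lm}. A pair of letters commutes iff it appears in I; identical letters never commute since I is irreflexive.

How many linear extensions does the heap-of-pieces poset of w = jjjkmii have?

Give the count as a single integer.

piece 0:j — minimal
piece 1:j rests on {0:j}
piece 2:j rests on {1:j}
piece 3:k — minimal
piece 4:m rests on {2:j}
piece 5:i rests on {2:j, 3:k}
piece 6:i rests on {5:i}
minimal pieces: {0:j, 3:k}
ways to finish when only these pieces remain (= sum over removing one remaining piece with nothing left below it):
  1 left: {4}→1  {6}→1
  2 left: {4,6}→2  {5,6}→1
  3 left: {3,5,6}→1  {4,5,6}→3
  4 left: {2,4,5,6}→3  {3,4,5,6}→4
  5 left: {1,2,4,5,6}→3  {2,3,4,5,6}→7
  placing 0:j first → 10 extensions
  placing 3:k first → 3 extensions
total linear extensions = 13

13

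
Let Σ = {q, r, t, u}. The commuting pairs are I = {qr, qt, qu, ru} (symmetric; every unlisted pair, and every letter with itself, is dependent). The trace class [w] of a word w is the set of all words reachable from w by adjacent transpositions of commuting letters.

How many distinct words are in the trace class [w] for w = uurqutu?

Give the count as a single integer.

0(u) covers ∅
1(u) covers 0:u
2(r) covers ∅
3(q) covers ∅
4(u) covers 1:u
5(t) covers 2:r, 4:u
6(u) covers 5:t
floor of heap: 0:u, 2:r, 3:q
completions by unplaced set U, small U first (add the entries for U minus each lowest piece of U):
  |U|=1: {3}:1  {6}:1
  |U|=2: {3,6}:2  {5,6}:1
  |U|=3: {2,5,6}:1  {3,5,6}:3  {4,5,6}:1
  |U|=4: {1,4,5,6}:1  {2,3,5,6}:4  {2,4,5,6}:2  {3,4,5,6}:4
  |U|=5: {0,1,4,5,6}:1  {1,2,4,5,6}:3  {1,3,4,5,6}:5  {2,3,4,5,6}:10
  start at 0(u): 18
  start at 2(r): 6
  start at 3(q): 4
sum over floor = 28

28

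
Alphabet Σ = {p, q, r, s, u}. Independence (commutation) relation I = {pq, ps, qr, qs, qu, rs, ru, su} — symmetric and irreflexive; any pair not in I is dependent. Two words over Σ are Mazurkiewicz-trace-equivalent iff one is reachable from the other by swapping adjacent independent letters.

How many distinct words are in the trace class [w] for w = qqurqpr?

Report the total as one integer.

drop 0:q onto floor
drop 1:q onto {0:q}
drop 2:u onto floor
drop 3:r onto floor
drop 4:q onto {1:q}
drop 5:p onto {2:u, 3:r}
drop 6:r onto {5:p}
ground layer = {0:q, 2:u, 3:r}
drop-orders for the pieces not yet dropped (sum over which currently-grounded one goes next):
  1 to go: {4} 1  {6} 1
  2 to go: {1,4} 1  {4,6} 2  {5,6} 1
  3 to go: {0,1,4} 1  {1,4,6} 3  {2,5,6} 1  {3,5,6} 1  {4,5,6} 3
  4 to go: {0,1,4,6} 4  {1,4,5,6} 6  {2,3,5,6} 2  {2,4,5,6} 4  {3,4,5,6} 4
  5 to go: {0,1,4,5,6} 10  {1,2,4,5,6} 10  {1,3,4,5,6} 10  {2,3,4,5,6} 10
  if 0:q drops first: 30 orders
  if 2:u drops first: 20 orders
  if 3:r drops first: 20 orders
heap linearizations: 70

70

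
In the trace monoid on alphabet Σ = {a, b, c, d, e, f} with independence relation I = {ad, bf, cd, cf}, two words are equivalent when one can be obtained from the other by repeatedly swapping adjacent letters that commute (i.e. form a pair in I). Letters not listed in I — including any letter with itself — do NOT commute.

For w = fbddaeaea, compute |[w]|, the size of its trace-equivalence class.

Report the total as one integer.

6

#0=f has no predecessor
#1=b has no predecessor
#2=d depends on [0:f, 1:b]
#3=d depends on [2:d]
#4=a depends on [0:f, 1:b]
#5=e depends on [3:d, 4:a]
#6=a depends on [5:e]
#7=e depends on [6:a]
#8=a depends on [7:e]
sources: [0:f, 1:b]
N(rest) = Σ N(rest − s) over sources s of rest; N(one piece) = 1:
  size 1 → [8]=1
  size 2 → [7,8]=1
  size 3 → [6,7,8]=1
  size 4 → [5,6,7,8]=1
  size 5 → [3,5,6,7,8]=1  [4,5,6,7,8]=1
  size 6 → [2,3,5,6,7,8]=1  [3,4,5,6,7,8]=2
  size 7 → [2,3,4,5,6,7,8]=3
  first=0(f) contributes 3
  first=1(b) contributes 3
|[w]| = 6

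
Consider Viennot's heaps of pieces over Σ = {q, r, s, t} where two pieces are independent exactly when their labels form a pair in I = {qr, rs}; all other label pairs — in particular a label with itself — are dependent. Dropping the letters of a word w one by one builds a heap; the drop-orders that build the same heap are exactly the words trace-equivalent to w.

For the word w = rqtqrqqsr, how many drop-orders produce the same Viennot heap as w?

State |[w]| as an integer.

drop 0:r onto floor
drop 1:q onto floor
drop 2:t onto {0:r, 1:q}
drop 3:q onto {2:t}
drop 4:r onto {2:t}
drop 5:q onto {3:q}
drop 6:q onto {5:q}
drop 7:s onto {6:q}
drop 8:r onto {4:r}
ground layer = {0:r, 1:q}
drop-orders for the pieces not yet dropped (sum over which currently-grounded one goes next):
  1 to go: {7} 1  {8} 1
  2 to go: {4,8} 1  {6,7} 1  {7,8} 2
  3 to go: {4,7,8} 3  {5,6,7} 1  {6,7,8} 3
  4 to go: {3,5,6,7} 1  {4,6,7,8} 6  {5,6,7,8} 4
  5 to go: {3,5,6,7,8} 5  {4,5,6,7,8} 10
  6 to go: {3,4,5,6,7,8} 15
  7 to go: {2,3,4,5,6,7,8} 15
  if 0:r drops first: 15 orders
  if 1:q drops first: 15 orders
heap linearizations: 30

30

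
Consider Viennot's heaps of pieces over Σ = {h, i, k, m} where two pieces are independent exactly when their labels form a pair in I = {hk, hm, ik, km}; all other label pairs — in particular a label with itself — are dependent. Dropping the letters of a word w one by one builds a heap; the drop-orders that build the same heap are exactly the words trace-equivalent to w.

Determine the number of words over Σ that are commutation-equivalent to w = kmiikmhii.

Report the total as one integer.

72

piece 0:k — minimal
piece 1:m — minimal
piece 2:i rests on {1:m}
piece 3:i rests on {2:i}
piece 4:k rests on {0:k}
piece 5:m rests on {3:i}
piece 6:h rests on {3:i}
piece 7:i rests on {5:m, 6:h}
piece 8:i rests on {7:i}
minimal pieces: {0:k, 1:m}
ways to finish when only these pieces remain (= sum over removing one remaining piece with nothing left below it):
  1 left: {4}→1  {8}→1
  2 left: {0,4}→1  {4,8}→2  {7,8}→1
  3 left: {0,4,8}→3  {4,7,8}→3  {5,7,8}→1  {6,7,8}→1
  4 left: {0,4,7,8}→6  {4,5,7,8}→4  {4,6,7,8}→4  {5,6,7,8}→2
  5 left: {0,4,5,7,8}→10  {0,4,6,7,8}→10  {3,5,6,7,8}→2  {4,5,6,7,8}→10
  6 left: {0,4,5,6,7,8}→30  {2,3,5,6,7,8}→2  {3,4,5,6,7,8}→12
  7 left: {0,3,4,5,6,7,8}→42  {1,2,3,5,6,7,8}→2  {2,3,4,5,6,7,8}→14
  placing 0:k first → 16 extensions
  placing 1:m first → 56 extensions
total linear extensions = 72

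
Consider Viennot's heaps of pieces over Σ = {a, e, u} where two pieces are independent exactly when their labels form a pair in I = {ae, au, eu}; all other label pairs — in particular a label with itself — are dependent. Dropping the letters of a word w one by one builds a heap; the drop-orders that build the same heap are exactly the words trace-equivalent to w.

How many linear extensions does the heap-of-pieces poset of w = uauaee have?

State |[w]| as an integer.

0(u) covers ∅
1(a) covers ∅
2(u) covers 0:u
3(a) covers 1:a
4(e) covers ∅
5(e) covers 4:e
floor of heap: 0:u, 1:a, 4:e
completions by unplaced set U, small U first (add the entries for U minus each lowest piece of U):
  |U|=1: {2}:1  {3}:1  {5}:1
  |U|=2: {0,2}:1  {1,3}:1  {2,3}:2  {2,5}:2  {3,5}:2  {4,5}:1
  |U|=3: {0,2,3}:3  {0,2,5}:3  {1,2,3}:3  {1,3,5}:3  {2,3,5}:6  {2,4,5}:3  {3,4,5}:3
  |U|=4: {0,1,2,3}:6  {0,2,3,5}:12  {0,2,4,5}:6  {1,2,3,5}:12  {1,3,4,5}:6  {2,3,4,5}:12
  start at 0(u): 30
  start at 1(a): 30
  start at 4(e): 30
sum over floor = 90

90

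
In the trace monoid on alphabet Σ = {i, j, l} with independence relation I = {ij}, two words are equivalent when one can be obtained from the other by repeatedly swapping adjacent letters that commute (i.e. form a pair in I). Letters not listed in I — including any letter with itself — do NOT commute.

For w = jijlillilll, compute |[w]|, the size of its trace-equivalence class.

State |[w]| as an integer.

drop 0:j onto floor
drop 1:i onto floor
drop 2:j onto {0:j}
drop 3:l onto {1:i, 2:j}
drop 4:i onto {3:l}
drop 5:l onto {4:i}
drop 6:l onto {5:l}
drop 7:i onto {6:l}
drop 8:l onto {7:i}
drop 9:l onto {8:l}
drop 10:l onto {9:l}
ground layer = {0:j, 1:i}
drop-orders for the pieces not yet dropped (sum over which currently-grounded one goes next):
  1 to go: {10} 1
  2 to go: {9,10} 1
  3 to go: {8,9,10} 1
  4 to go: {7,8,9,10} 1
  5 to go: {6,7,8,9,10} 1
  6 to go: {5,6,7,8,9,10} 1
  7 to go: {4,5,6,7,8,9,10} 1
  8 to go: {3,4,5,6,7,8,9,10} 1
  9 to go: {1,3,4,5,6,7,8,9,10} 1  {2,3,4,5,6,7,8,9,10} 1
  if 0:j drops first: 2 orders
  if 1:i drops first: 1 orders
heap linearizations: 3

3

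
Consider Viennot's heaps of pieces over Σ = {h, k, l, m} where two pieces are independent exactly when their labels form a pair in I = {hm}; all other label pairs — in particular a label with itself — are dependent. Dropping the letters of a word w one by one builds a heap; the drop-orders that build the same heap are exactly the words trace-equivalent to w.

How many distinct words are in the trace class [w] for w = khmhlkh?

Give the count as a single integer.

3

#0=k has no predecessor
#1=h depends on [0:k]
#2=m depends on [0:k]
#3=h depends on [1:h]
#4=l depends on [2:m, 3:h]
#5=k depends on [4:l]
#6=h depends on [5:k]
sources: [0:k]
N(rest) = Σ N(rest − s) over sources s of rest; N(one piece) = 1:
  size 1 → [6]=1
  size 2 → [5,6]=1
  size 3 → [4,5,6]=1
  size 4 → [2,4,5,6]=1  [3,4,5,6]=1
  size 5 → [1,3,4,5,6]=1  [2,3,4,5,6]=2
  first=0(k) contributes 3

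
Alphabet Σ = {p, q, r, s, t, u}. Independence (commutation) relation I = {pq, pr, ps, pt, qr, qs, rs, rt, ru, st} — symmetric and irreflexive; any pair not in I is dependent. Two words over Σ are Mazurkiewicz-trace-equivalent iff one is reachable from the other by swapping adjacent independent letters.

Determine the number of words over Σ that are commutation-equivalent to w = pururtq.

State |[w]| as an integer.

21

drop 0:p onto floor
drop 1:u onto {0:p}
drop 2:r onto floor
drop 3:u onto {1:u}
drop 4:r onto {2:r}
drop 5:t onto {3:u}
drop 6:q onto {5:t}
ground layer = {0:p, 2:r}
drop-orders for the pieces not yet dropped (sum over which currently-grounded one goes next):
  1 to go: {4} 1  {6} 1
  2 to go: {2,4} 1  {4,6} 2  {5,6} 1
  3 to go: {2,4,6} 3  {3,5,6} 1  {4,5,6} 3
  4 to go: {1,3,5,6} 1  {2,4,5,6} 6  {3,4,5,6} 4
  5 to go: {0,1,3,5,6} 1  {1,3,4,5,6} 5  {2,3,4,5,6} 10
  if 0:p drops first: 15 orders
  if 2:r drops first: 6 orders
heap linearizations: 21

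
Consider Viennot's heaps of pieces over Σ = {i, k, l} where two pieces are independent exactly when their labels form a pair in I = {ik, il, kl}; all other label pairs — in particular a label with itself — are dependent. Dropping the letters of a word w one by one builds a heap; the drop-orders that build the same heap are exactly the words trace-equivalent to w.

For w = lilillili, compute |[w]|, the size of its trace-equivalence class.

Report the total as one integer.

126

drop 0:l onto floor
drop 1:i onto floor
drop 2:l onto {0:l}
drop 3:i onto {1:i}
drop 4:l onto {2:l}
drop 5:l onto {4:l}
drop 6:i onto {3:i}
drop 7:l onto {5:l}
drop 8:i onto {6:i}
ground layer = {0:l, 1:i}
drop-orders for the pieces not yet dropped (sum over which currently-grounded one goes next):
  1 to go: {7} 1  {8} 1
  2 to go: {5,7} 1  {6,8} 1  {7,8} 2
  3 to go: {3,6,8} 1  {4,5,7} 1  {5,7,8} 3  {6,7,8} 3
  4 to go: {1,3,6,8} 1  {2,4,5,7} 1  {3,6,7,8} 4  {4,5,7,8} 4  {5,6,7,8} 6
  5 to go: {0,2,4,5,7} 1  {1,3,6,7,8} 5  {2,4,5,7,8} 5  {3,5,6,7,8} 10  {4,5,6,7,8} 10
  6 to go: {0,2,4,5,7,8} 6  {1,3,5,6,7,8} 15  {2,4,5,6,7,8} 15  {3,4,5,6,7,8} 20
  7 to go: {0,2,4,5,6,7,8} 21  {1,3,4,5,6,7,8} 35  {2,3,4,5,6,7,8} 35
  if 0:l drops first: 70 orders
  if 1:i drops first: 56 orders
heap linearizations: 126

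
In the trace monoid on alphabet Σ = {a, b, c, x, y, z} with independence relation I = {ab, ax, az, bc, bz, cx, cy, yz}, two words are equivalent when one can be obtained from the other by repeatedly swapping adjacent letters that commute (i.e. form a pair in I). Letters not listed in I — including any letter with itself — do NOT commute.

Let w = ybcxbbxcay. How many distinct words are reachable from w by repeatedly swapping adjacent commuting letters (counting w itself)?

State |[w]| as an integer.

83

0(y) covers ∅
1(b) covers 0:y
2(c) covers ∅
3(x) covers 1:b
4(b) covers 3:x
5(b) covers 4:b
6(x) covers 5:b
7(c) covers 2:c
8(a) covers 0:y, 7:c
9(y) covers 6:x, 8:a
floor of heap: 0:y, 2:c
completions by unplaced set U, small U first (add the entries for U minus each lowest piece of U):
  |U|=1: {9}:1
  |U|=2: {6,9}:1  {8,9}:1
  |U|=3: {5,6,9}:1  {6,8,9}:2  {7,8,9}:1
  |U|=4: {2,7,8,9}:1  {4,5,6,9}:1  {5,6,8,9}:3  {6,7,8,9}:3
  |U|=5: {2,6,7,8,9}:4  {3,4,5,6,9}:1  {4,5,6,8,9}:4  {5,6,7,8,9}:6
  |U|=6: {1,3,4,5,6,9}:1  {2,5,6,7,8,9}:10  {3,4,5,6,8,9}:5  {4,5,6,7,8,9}:10
  |U|=7: {1,3,4,5,6,8,9}:6  {2,4,5,6,7,8,9}:20  {3,4,5,6,7,8,9}:15
  |U|=8: {0,1,3,4,5,6,8,9}:6  {1,3,4,5,6,7,8,9}:21  {2,3,4,5,6,7,8,9}:35
  start at 0(y): 56
  start at 2(c): 27
sum over floor = 83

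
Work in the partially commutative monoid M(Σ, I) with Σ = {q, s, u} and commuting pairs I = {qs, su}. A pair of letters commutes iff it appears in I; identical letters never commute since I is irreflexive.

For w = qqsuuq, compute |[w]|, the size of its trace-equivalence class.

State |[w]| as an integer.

6

#0=q has no predecessor
#1=q depends on [0:q]
#2=s has no predecessor
#3=u depends on [1:q]
#4=u depends on [3:u]
#5=q depends on [4:u]
sources: [0:q, 2:s]
N(rest) = Σ N(rest − s) over sources s of rest; N(one piece) = 1:
  size 1 → [2]=1  [5]=1
  size 2 → [2,5]=2  [4,5]=1
  size 3 → [2,4,5]=3  [3,4,5]=1
  size 4 → [1,3,4,5]=1  [2,3,4,5]=4
  first=0(q) contributes 5
  first=2(s) contributes 1
|[w]| = 6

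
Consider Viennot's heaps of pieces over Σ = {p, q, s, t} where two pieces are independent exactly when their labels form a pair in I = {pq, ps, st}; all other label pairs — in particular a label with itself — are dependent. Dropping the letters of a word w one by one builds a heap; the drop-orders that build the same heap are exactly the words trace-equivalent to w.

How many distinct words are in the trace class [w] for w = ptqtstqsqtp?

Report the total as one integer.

3

#0=p has no predecessor
#1=t depends on [0:p]
#2=q depends on [1:t]
#3=t depends on [2:q]
#4=s depends on [2:q]
#5=t depends on [3:t]
#6=q depends on [4:s, 5:t]
#7=s depends on [6:q]
#8=q depends on [7:s]
#9=t depends on [8:q]
#10=p depends on [9:t]
sources: [0:p]
N(rest) = Σ N(rest − s) over sources s of rest; N(one piece) = 1:
  size 1 → [10]=1
  size 2 → [9,10]=1
  size 3 → [8,9,10]=1
  size 4 → [7,8,9,10]=1
  size 5 → [6,7,8,9,10]=1
  size 6 → [4,6,7,8,9,10]=1  [5,6,7,8,9,10]=1
  size 7 → [3,5,6,7,8,9,10]=1  [4,5,6,7,8,9,10]=2
  size 8 → [3,4,5,6,7,8,9,10]=3
  size 9 → [2,3,4,5,6,7,8,9,10]=3
  first=0(p) contributes 3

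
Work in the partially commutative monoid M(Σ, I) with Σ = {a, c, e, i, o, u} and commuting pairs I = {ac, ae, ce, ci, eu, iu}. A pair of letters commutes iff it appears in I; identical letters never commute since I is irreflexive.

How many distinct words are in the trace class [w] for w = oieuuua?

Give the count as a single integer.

14

#0=o has no predecessor
#1=i depends on [0:o]
#2=e depends on [1:i]
#3=u depends on [0:o]
#4=u depends on [3:u]
#5=u depends on [4:u]
#6=a depends on [1:i, 5:u]
sources: [0:o]
N(rest) = Σ N(rest − s) over sources s of rest; N(one piece) = 1:
  size 1 → [2]=1  [6]=1
  size 2 → [2,6]=2  [5,6]=1
  size 3 → [1,2,6]=2  [2,5,6]=3  [4,5,6]=1
  size 4 → [1,2,5,6]=5  [2,4,5,6]=4  [3,4,5,6]=1
  size 5 → [1,2,4,5,6]=9  [2,3,4,5,6]=5
  first=0(o) contributes 14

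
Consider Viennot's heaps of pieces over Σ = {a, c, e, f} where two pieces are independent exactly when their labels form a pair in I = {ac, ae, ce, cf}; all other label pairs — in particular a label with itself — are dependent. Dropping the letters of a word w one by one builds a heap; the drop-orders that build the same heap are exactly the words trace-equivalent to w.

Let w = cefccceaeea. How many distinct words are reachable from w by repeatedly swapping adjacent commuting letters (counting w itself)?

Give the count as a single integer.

piece 0:c — minimal
piece 1:e — minimal
piece 2:f rests on {1:e}
piece 3:c rests on {0:c}
piece 4:c rests on {3:c}
piece 5:c rests on {4:c}
piece 6:e rests on {2:f}
piece 7:a rests on {2:f}
piece 8:e rests on {6:e}
piece 9:e rests on {8:e}
piece 10:a rests on {7:a}
minimal pieces: {0:c, 1:e}
ways to finish when only these pieces remain (= sum over removing one remaining piece with nothing left below it):
  1 left: {5}→1  {9}→1  {10}→1
  2 left: {4,5}→1  {5,9}→2  {5,10}→2  {7,10}→1  {8,9}→1  {9,10}→2
  3 left: {3,4,5}→1  {4,5,9}→3  {4,5,10}→3  {5,7,10}→3  {5,8,9}→3  {5,9,10}→6  {6,8,9}→1  {7,9,10}→3  {8,9,10}→3
  4 left: {0,3,4,5}→1  {3,4,5,9}→4  {3,4,5,10}→4  {4,5,7,10}→6  {4,5,8,9}→6  {4,5,9,10}→12  {5,6,8,9}→4  {5,7,9,10}→12  {5,8,9,10}→12  {6,8,9,10}→4  {7,8,9,10}→6
  5 left: {0,3,4,5,9}→5  {0,3,4,5,10}→5  {3,4,5,7,10}→10  {3,4,5,8,9}→10  {3,4,5,9,10}→20  {4,5,6,8,9}→10  {4,5,7,9,10}→30  {4,5,8,9,10}→30  {5,6,8,9,10}→20  {5,7,8,9,10}→30  {6,7,8,9,10}→10
  6 left: {0,3,4,5,7,10}→15  {0,3,4,5,8,9}→15  {0,3,4,5,9,10}→30  {2,6,7,8,9,10}→10  {3,4,5,6,8,9}→20  {3,4,5,7,9,10}→60  {3,4,5,8,9,10}→60  {4,5,6,8,9,10}→60  {4,5,7,8,9,10}→90  {5,6,7,8,9,10}→60
  7 left: {0,3,4,5,6,8,9}→35  {0,3,4,5,7,9,10}→105  {0,3,4,5,8,9,10}→105  {1,2,6,7,8,9,10}→10  {2,5,6,7,8,9,10}→70  {3,4,5,6,8,9,10}→140  {3,4,5,7,8,9,10}→210  {4,5,6,7,8,9,10}→210
  8 left: {0,3,4,5,6,8,9,10}→280  {0,3,4,5,7,8,9,10}→420  {1,2,5,6,7,8,9,10}→80  {2,4,5,6,7,8,9,10}→280  {3,4,5,6,7,8,9,10}→560
  9 left: {0,3,4,5,6,7,8,9,10}→1260  {1,2,4,5,6,7,8,9,10}→360  {2,3,4,5,6,7,8,9,10}→840
  placing 0:c first → 1200 extensions
  placing 1:e first → 2100 extensions
total linear extensions = 3300

3300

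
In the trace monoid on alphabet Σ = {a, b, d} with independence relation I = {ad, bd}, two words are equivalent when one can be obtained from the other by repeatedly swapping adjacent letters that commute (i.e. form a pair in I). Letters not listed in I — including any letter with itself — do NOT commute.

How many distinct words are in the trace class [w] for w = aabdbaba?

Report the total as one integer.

piece 0:a — minimal
piece 1:a rests on {0:a}
piece 2:b rests on {1:a}
piece 3:d — minimal
piece 4:b rests on {2:b}
piece 5:a rests on {4:b}
piece 6:b rests on {5:a}
piece 7:a rests on {6:b}
minimal pieces: {0:a, 3:d}
ways to finish when only these pieces remain (= sum over removing one remaining piece with nothing left below it):
  1 left: {3}→1  {7}→1
  2 left: {3,7}→2  {6,7}→1
  3 left: {3,6,7}→3  {5,6,7}→1
  4 left: {3,5,6,7}→4  {4,5,6,7}→1
  5 left: {2,4,5,6,7}→1  {3,4,5,6,7}→5
  6 left: {1,2,4,5,6,7}→1  {2,3,4,5,6,7}→6
  placing 0:a first → 7 extensions
  placing 3:d first → 1 extensions
total linear extensions = 8

8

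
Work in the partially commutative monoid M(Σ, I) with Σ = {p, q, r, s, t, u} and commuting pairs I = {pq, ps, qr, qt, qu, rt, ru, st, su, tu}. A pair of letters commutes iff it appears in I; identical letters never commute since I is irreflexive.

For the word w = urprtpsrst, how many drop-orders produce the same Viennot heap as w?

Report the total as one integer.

34

piece 0:u — minimal
piece 1:r — minimal
piece 2:p rests on {0:u, 1:r}
piece 3:r rests on {2:p}
piece 4:t rests on {2:p}
piece 5:p rests on {3:r, 4:t}
piece 6:s rests on {3:r}
piece 7:r rests on {5:p, 6:s}
piece 8:s rests on {7:r}
piece 9:t rests on {5:p}
minimal pieces: {0:u, 1:r}
ways to finish when only these pieces remain (= sum over removing one remaining piece with nothing left below it):
  1 left: {8}→1  {9}→1
  2 left: {7,8}→1  {8,9}→2
  3 left: {6,7,8}→1  {7,8,9}→3
  4 left: {5,7,8,9}→3  {6,7,8,9}→4
  5 left: {4,5,7,8,9}→3  {5,6,7,8,9}→7
  6 left: {3,5,6,7,8,9}→7  {4,5,6,7,8,9}→10
  7 left: {3,4,5,6,7,8,9}→17
  8 left: {2,3,4,5,6,7,8,9}→17
  placing 0:u first → 17 extensions
  placing 1:r first → 17 extensions
total linear extensions = 34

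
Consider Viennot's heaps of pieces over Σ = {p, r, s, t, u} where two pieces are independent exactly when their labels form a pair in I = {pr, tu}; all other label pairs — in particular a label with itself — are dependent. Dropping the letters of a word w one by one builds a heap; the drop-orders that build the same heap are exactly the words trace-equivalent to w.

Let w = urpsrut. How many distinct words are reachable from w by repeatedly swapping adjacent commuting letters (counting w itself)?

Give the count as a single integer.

4

0(u) covers ∅
1(r) covers 0:u
2(p) covers 0:u
3(s) covers 1:r, 2:p
4(r) covers 3:s
5(u) covers 4:r
6(t) covers 4:r
floor of heap: 0:u
completions by unplaced set U, small U first (add the entries for U minus each lowest piece of U):
  |U|=1: {5}:1  {6}:1
  |U|=2: {5,6}:2
  |U|=3: {4,5,6}:2
  |U|=4: {3,4,5,6}:2
  |U|=5: {1,3,4,5,6}:2  {2,3,4,5,6}:2
  start at 0(u): 4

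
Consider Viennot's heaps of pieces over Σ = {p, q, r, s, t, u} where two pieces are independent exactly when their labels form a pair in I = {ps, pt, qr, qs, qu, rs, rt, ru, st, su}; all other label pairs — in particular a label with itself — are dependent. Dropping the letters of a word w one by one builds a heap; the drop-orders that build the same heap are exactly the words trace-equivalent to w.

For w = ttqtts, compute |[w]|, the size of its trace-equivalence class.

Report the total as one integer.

6

piece 0:t — minimal
piece 1:t rests on {0:t}
piece 2:q rests on {1:t}
piece 3:t rests on {2:q}
piece 4:t rests on {3:t}
piece 5:s — minimal
minimal pieces: {0:t, 5:s}
ways to finish when only these pieces remain (= sum over removing one remaining piece with nothing left below it):
  1 left: {4}→1  {5}→1
  2 left: {3,4}→1  {4,5}→2
  3 left: {2,3,4}→1  {3,4,5}→3
  4 left: {1,2,3,4}→1  {2,3,4,5}→4
  placing 0:t first → 5 extensions
  placing 5:s first → 1 extensions
total linear extensions = 6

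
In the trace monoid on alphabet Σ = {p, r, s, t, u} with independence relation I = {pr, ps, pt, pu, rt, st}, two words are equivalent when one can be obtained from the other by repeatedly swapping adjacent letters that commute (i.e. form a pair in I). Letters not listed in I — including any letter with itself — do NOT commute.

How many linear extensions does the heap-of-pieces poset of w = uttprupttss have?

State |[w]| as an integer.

990

#0=u has no predecessor
#1=t depends on [0:u]
#2=t depends on [1:t]
#3=p has no predecessor
#4=r depends on [0:u]
#5=u depends on [2:t, 4:r]
#6=p depends on [3:p]
#7=t depends on [5:u]
#8=t depends on [7:t]
#9=s depends on [5:u]
#10=s depends on [9:s]
sources: [0:u, 3:p]
N(rest) = Σ N(rest − s) over sources s of rest; N(one piece) = 1:
  size 1 → [6]=1  [8]=1  [10]=1
  size 2 → [3,6]=1  [6,8]=2  [6,10]=2  [7,8]=1  [8,10]=2  [9,10]=1
  size 3 → [3,6,8]=3  [3,6,10]=3  [6,7,8]=3  [6,8,10]=6  [6,9,10]=3  [7,8,10]=3  [8,9,10]=3
  size 4 → [3,6,7,8]=6  [3,6,8,10]=12  [3,6,9,10]=6  [6,7,8,10]=12  [6,8,9,10]=12  [7,8,9,10]=6
  size 5 → [3,6,7,8,10]=30  [3,6,8,9,10]=30  [5,7,8,9,10]=6  [6,7,8,9,10]=30
  size 6 → [2,5,7,8,9,10]=6  [3,6,7,8,9,10]=90  [4,5,7,8,9,10]=6  [5,6,7,8,9,10]=36
  size 7 → [1,2,5,7,8,9,10]=6  [2,4,5,7,8,9,10]=12  [2,5,6,7,8,9,10]=42  [3,5,6,7,8,9,10]=126  [4,5,6,7,8,9,10]=42
  size 8 → [1,2,4,5,7,8,9,10]=18  [1,2,5,6,7,8,9,10]=48  [2,3,5,6,7,8,9,10]=168  [2,4,5,6,7,8,9,10]=96  [3,4,5,6,7,8,9,10]=168
  size 9 → [0,1,2,4,5,7,8,9,10]=18  [1,2,3,5,6,7,8,9,10]=216  [1,2,4,5,6,7,8,9,10]=162  [2,3,4,5,6,7,8,9,10]=432
  first=0(u) contributes 810
  first=3(p) contributes 180
|[w]| = 990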